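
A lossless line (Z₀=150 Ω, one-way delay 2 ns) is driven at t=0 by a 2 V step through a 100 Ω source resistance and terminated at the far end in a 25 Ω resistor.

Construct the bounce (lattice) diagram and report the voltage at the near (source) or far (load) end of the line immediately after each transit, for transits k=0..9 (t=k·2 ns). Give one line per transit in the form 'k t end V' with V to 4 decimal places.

Γ_L=-0.714286, Γ_S=-0.200000; launch V₁=2·150/250=1.200000
k=0 src: V=1.2000
k=1 load: inc=1.200000, refl=1.200000·-0.714286=-0.8571; V=0.000000+1.200000+-0.857143=0.3429
k=2 src: inc=-0.857143, refl=-0.857143·-0.200000=0.1714; V=1.200000+-0.857143+0.171429=0.5143
k=3 load: inc=0.171429, refl=0.171429·-0.714286=-0.1224; V=0.342857+0.171429+-0.122449=0.3918
k=4 src: inc=-0.122449, refl=-0.122449·-0.200000=0.0245; V=0.514286+-0.122449+0.024490=0.4163
k=5 load: inc=0.024490, refl=0.024490·-0.714286=-0.0175; V=0.391837+0.024490+-0.017493=0.3988
k=6 src: inc=-0.017493, refl=-0.017493·-0.200000=0.0035; V=0.416327+-0.017493+0.003499=0.4023
k=7 load: inc=0.003499, refl=0.003499·-0.714286=-0.0025; V=0.398834+0.003499+-0.002499=0.3998
k=8 src: inc=-0.002499, refl=-0.002499·-0.200000=0.0005; V=0.402332+-0.002499+0.000500=0.4003
k=9 load: inc=0.000500, refl=0.000500·-0.714286=-0.0004; V=0.399833+0.000500+-0.000357=0.4000

0 0 source 1.2000
1 2 load 0.3429
2 4 source 0.5143
3 6 load 0.3918
4 8 source 0.4163
5 10 load 0.3988
6 12 source 0.4023
7 14 load 0.3998
8 16 source 0.4003
9 18 load 0.4000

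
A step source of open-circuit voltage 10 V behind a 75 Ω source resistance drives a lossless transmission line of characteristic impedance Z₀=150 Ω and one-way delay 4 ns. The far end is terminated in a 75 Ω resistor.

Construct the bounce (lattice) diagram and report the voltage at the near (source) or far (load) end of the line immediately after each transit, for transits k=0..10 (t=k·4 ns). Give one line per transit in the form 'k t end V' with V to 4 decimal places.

0 0 source 6.6667
1 4 load 4.4444
2 8 source 5.1852
3 12 load 4.9383
4 16 source 5.0206
5 20 load 4.9931
6 24 source 5.0023
7 28 load 4.9992
8 32 source 5.0003
9 36 load 4.9999
10 40 source 5.0000

Γ_L=-0.333333, Γ_S=-0.333333; launch V₁=10·150/225=6.666667
k=0 src: V=6.6667
k=1 load: inc=6.666667, refl=6.666667·-0.333333=-2.2222; V=0.000000+6.666667+-2.222222=4.4444
k=2 src: inc=-2.222222, refl=-2.222222·-0.333333=0.7407; V=6.666667+-2.222222+0.740741=5.1852
k=3 load: inc=0.740741, refl=0.740741·-0.333333=-0.2469; V=4.444444+0.740741+-0.246914=4.9383
k=4 src: inc=-0.246914, refl=-0.246914·-0.333333=0.0823; V=5.185185+-0.246914+0.082305=5.0206
k=5 load: inc=0.082305, refl=0.082305·-0.333333=-0.0274; V=4.938272+0.082305+-0.027435=4.9931
k=6 src: inc=-0.027435, refl=-0.027435·-0.333333=0.0091; V=5.020576+-0.027435+0.009145=5.0023
k=7 load: inc=0.009145, refl=0.009145·-0.333333=-0.0030; V=4.993141+0.009145+-0.003048=4.9992
k=8 src: inc=-0.003048, refl=-0.003048·-0.333333=0.0010; V=5.002286+-0.003048+0.001016=5.0003
k=9 load: inc=0.001016, refl=0.001016·-0.333333=-0.0003; V=4.999238+0.001016+-0.000339=4.9999
k=10 src: inc=-0.000339, refl=-0.000339·-0.333333=0.0001; V=5.000254+-0.000339+0.000113=5.0000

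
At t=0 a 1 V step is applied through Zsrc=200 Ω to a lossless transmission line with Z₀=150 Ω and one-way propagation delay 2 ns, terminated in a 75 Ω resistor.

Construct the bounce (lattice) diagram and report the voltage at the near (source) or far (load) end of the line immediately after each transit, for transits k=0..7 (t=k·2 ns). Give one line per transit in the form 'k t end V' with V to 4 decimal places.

Γ_L=-0.333333, Γ_S=0.142857; launch V₁=1·150/350=0.428571
k=0 src: V=0.4286
k=1 load: inc=0.428571, refl=0.428571·-0.333333=-0.1429; V=0.000000+0.428571+-0.142857=0.2857
k=2 src: inc=-0.142857, refl=-0.142857·0.142857=-0.0204; V=0.428571+-0.142857+-0.020408=0.2653
k=3 load: inc=-0.020408, refl=-0.020408·-0.333333=0.0068; V=0.285714+-0.020408+0.006803=0.2721
k=4 src: inc=0.006803, refl=0.006803·0.142857=0.0010; V=0.265306+0.006803+0.000972=0.2731
k=5 load: inc=0.000972, refl=0.000972·-0.333333=-0.0003; V=0.272109+0.000972+-0.000324=0.2728
k=6 src: inc=-0.000324, refl=-0.000324·0.142857=-0.0000; V=0.273081+-0.000324+-0.000046=0.2727
k=7 load: inc=-0.000046, refl=-0.000046·-0.333333=0.0000; V=0.272757+-0.000046+0.000015=0.2727

0 0 source 0.4286
1 2 load 0.2857
2 4 source 0.2653
3 6 load 0.2721
4 8 source 0.2731
5 10 load 0.2728
6 12 source 0.2727
7 14 load 0.2727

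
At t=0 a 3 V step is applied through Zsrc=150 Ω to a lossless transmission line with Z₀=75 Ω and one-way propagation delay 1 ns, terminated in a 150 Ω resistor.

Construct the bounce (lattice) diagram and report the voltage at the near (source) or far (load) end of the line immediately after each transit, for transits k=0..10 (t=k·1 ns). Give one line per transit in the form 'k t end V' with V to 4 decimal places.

0 0 source 1.0000
1 1 load 1.3333
2 2 source 1.4444
3 3 load 1.4815
4 4 source 1.4938
5 5 load 1.4979
6 6 source 1.4993
7 7 load 1.4998
8 8 source 1.4999
9 9 load 1.5000
10 10 source 1.5000

Γ_L=0.333333, Γ_S=0.333333; launch V₁=3·75/225=1.000000
k=0 src: V=1.0000
k=1 load: inc=1.000000, refl=1.000000·0.333333=0.3333; V=0.000000+1.000000+0.333333=1.3333
k=2 src: inc=0.333333, refl=0.333333·0.333333=0.1111; V=1.000000+0.333333+0.111111=1.4444
k=3 load: inc=0.111111, refl=0.111111·0.333333=0.0370; V=1.333333+0.111111+0.037037=1.4815
k=4 src: inc=0.037037, refl=0.037037·0.333333=0.0123; V=1.444444+0.037037+0.012346=1.4938
k=5 load: inc=0.012346, refl=0.012346·0.333333=0.0041; V=1.481481+0.012346+0.004115=1.4979
k=6 src: inc=0.004115, refl=0.004115·0.333333=0.0014; V=1.493827+0.004115+0.001372=1.4993
k=7 load: inc=0.001372, refl=0.001372·0.333333=0.0005; V=1.497942+0.001372+0.000457=1.4998
k=8 src: inc=0.000457, refl=0.000457·0.333333=0.0002; V=1.499314+0.000457+0.000152=1.4999
k=9 load: inc=0.000152, refl=0.000152·0.333333=0.0001; V=1.499771+0.000152+0.000051=1.5000
k=10 src: inc=0.000051, refl=0.000051·0.333333=0.0000; V=1.499924+0.000051+0.000017=1.5000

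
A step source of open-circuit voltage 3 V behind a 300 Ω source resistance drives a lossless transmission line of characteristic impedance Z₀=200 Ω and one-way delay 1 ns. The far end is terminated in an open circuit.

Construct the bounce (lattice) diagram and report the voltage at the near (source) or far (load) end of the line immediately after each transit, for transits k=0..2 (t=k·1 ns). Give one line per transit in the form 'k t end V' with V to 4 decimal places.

Γ_L=1.000000, Γ_S=0.200000; launch V₁=3·200/500=1.200000
k=0 src: V=1.2000
k=1 load: inc=1.200000, refl=1.200000·1.000000=1.2000; V=0.000000+1.200000+1.200000=2.4000
k=2 src: inc=1.200000, refl=1.200000·0.200000=0.2400; V=1.200000+1.200000+0.240000=2.6400

0 0 source 1.2000
1 1 load 2.4000
2 2 source 2.6400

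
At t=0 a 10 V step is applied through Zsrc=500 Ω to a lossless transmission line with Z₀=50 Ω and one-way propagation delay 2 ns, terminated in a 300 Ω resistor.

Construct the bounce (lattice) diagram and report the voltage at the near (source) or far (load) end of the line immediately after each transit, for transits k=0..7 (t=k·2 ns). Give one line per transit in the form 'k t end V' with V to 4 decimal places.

Γ_L=0.714286, Γ_S=0.818182; launch V₁=10·50/550=0.909091
k=0 src: V=0.9091
k=1 load: inc=0.909091, refl=0.909091·0.714286=0.6494; V=0.000000+0.909091+0.649351=1.5584
k=2 src: inc=0.649351, refl=0.649351·0.818182=0.5313; V=0.909091+0.649351+0.531287=2.0897
k=3 load: inc=0.531287, refl=0.531287·0.714286=0.3795; V=1.558442+0.531287+0.379491=2.4692
k=4 src: inc=0.379491, refl=0.379491·0.818182=0.3105; V=2.089728+0.379491+0.310492=2.7797
k=5 load: inc=0.310492, refl=0.310492·0.714286=0.2218; V=2.469219+0.310492+0.221780=3.0015
k=6 src: inc=0.221780, refl=0.221780·0.818182=0.1815; V=2.779711+0.221780+0.181457=3.1829
k=7 load: inc=0.181457, refl=0.181457·0.714286=0.1296; V=3.001492+0.181457+0.129612=3.3126

0 0 source 0.9091
1 2 load 1.5584
2 4 source 2.0897
3 6 load 2.4692
4 8 source 2.7797
5 10 load 3.0015
6 12 source 3.1829
7 14 load 3.3126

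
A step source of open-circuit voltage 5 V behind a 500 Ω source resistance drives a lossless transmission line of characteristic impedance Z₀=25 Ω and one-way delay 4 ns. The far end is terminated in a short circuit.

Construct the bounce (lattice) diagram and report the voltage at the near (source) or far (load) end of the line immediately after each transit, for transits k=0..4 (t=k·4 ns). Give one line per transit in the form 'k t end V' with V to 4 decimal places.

0 0 source 0.2381
1 4 load 0.0000
2 8 source -0.2154
3 12 load 0.0000
4 16 source 0.1949

Γ_L=-1.000000, Γ_S=0.904762; launch V₁=5·25/525=0.238095
k=0 src: V=0.2381
k=1 load: inc=0.238095, refl=0.238095·-1.000000=-0.2381; V=0.000000+0.238095+-0.238095=0.0000
k=2 src: inc=-0.238095, refl=-0.238095·0.904762=-0.2154; V=0.238095+-0.238095+-0.215420=-0.2154
k=3 load: inc=-0.215420, refl=-0.215420·-1.000000=0.2154; V=0.000000+-0.215420+0.215420=0.0000
k=4 src: inc=0.215420, refl=0.215420·0.904762=0.1949; V=-0.215420+0.215420+0.194903=0.1949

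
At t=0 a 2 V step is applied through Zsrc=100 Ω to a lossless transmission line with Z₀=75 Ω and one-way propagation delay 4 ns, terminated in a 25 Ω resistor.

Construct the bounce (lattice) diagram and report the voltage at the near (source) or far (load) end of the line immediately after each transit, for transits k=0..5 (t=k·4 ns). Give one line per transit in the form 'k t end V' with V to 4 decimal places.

0 0 source 0.8571
1 4 load 0.4286
2 8 source 0.3673
3 12 load 0.3980
4 16 source 0.4023
5 20 load 0.4001

Γ_L=-0.500000, Γ_S=0.142857; launch V₁=2·75/175=0.857143
k=0 src: V=0.8571
k=1 load: inc=0.857143, refl=0.857143·-0.500000=-0.4286; V=0.000000+0.857143+-0.428571=0.4286
k=2 src: inc=-0.428571, refl=-0.428571·0.142857=-0.0612; V=0.857143+-0.428571+-0.061224=0.3673
k=3 load: inc=-0.061224, refl=-0.061224·-0.500000=0.0306; V=0.428571+-0.061224+0.030612=0.3980
k=4 src: inc=0.030612, refl=0.030612·0.142857=0.0044; V=0.367347+0.030612+0.004373=0.4023
k=5 load: inc=0.004373, refl=0.004373·-0.500000=-0.0022; V=0.397959+0.004373+-0.002187=0.4001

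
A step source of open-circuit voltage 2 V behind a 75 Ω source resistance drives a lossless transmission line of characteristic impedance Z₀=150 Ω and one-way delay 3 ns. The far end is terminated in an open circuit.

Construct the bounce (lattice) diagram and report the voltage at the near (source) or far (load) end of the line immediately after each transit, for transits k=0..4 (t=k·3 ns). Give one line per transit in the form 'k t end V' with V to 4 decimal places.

Γ_L=1.000000, Γ_S=-0.333333; launch V₁=2·150/225=1.333333
k=0 src: V=1.3333
k=1 load: inc=1.333333, refl=1.333333·1.000000=1.3333; V=0.000000+1.333333+1.333333=2.6667
k=2 src: inc=1.333333, refl=1.333333·-0.333333=-0.4444; V=1.333333+1.333333+-0.444444=2.2222
k=3 load: inc=-0.444444, refl=-0.444444·1.000000=-0.4444; V=2.666667+-0.444444+-0.444444=1.7778
k=4 src: inc=-0.444444, refl=-0.444444·-0.333333=0.1481; V=2.222222+-0.444444+0.148148=1.9259

0 0 source 1.3333
1 3 load 2.6667
2 6 source 2.2222
3 9 load 1.7778
4 12 source 1.9259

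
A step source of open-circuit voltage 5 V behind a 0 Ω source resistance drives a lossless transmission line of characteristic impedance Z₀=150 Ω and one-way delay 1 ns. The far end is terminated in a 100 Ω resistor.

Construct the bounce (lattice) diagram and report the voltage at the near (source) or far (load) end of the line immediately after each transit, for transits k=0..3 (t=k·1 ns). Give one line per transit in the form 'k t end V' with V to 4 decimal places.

Γ_L=-0.200000, Γ_S=-1.000000; launch V₁=5·150/150=5.000000
k=0 src: V=5.0000
k=1 load: inc=5.000000, refl=5.000000·-0.200000=-1.0000; V=0.000000+5.000000+-1.000000=4.0000
k=2 src: inc=-1.000000, refl=-1.000000·-1.000000=1.0000; V=5.000000+-1.000000+1.000000=5.0000
k=3 load: inc=1.000000, refl=1.000000·-0.200000=-0.2000; V=4.000000+1.000000+-0.200000=4.8000

0 0 source 5.0000
1 1 load 4.0000
2 2 source 5.0000
3 3 load 4.8000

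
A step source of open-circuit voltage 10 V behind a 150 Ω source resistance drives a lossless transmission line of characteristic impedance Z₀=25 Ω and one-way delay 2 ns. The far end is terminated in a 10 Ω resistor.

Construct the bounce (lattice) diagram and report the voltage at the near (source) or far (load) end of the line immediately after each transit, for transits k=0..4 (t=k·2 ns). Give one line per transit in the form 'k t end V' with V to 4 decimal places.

0 0 source 1.4286
1 2 load 0.8163
2 4 source 0.3790
3 6 load 0.5664
4 8 source 0.7003

Γ_L=-0.428571, Γ_S=0.714286; launch V₁=10·25/175=1.428571
k=0 src: V=1.4286
k=1 load: inc=1.428571, refl=1.428571·-0.428571=-0.6122; V=0.000000+1.428571+-0.612245=0.8163
k=2 src: inc=-0.612245, refl=-0.612245·0.714286=-0.4373; V=1.428571+-0.612245+-0.437318=0.3790
k=3 load: inc=-0.437318, refl=-0.437318·-0.428571=0.1874; V=0.816327+-0.437318+0.187422=0.5664
k=4 src: inc=0.187422, refl=0.187422·0.714286=0.1339; V=0.379009+0.187422+0.133873=0.7003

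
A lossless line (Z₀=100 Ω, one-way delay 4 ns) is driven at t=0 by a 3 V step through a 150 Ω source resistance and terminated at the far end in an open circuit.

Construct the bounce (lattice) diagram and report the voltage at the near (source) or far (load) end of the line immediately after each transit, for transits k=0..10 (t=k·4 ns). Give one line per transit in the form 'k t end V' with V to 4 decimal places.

0 0 source 1.2000
1 4 load 2.4000
2 8 source 2.6400
3 12 load 2.8800
4 16 source 2.9280
5 20 load 2.9760
6 24 source 2.9856
7 28 load 2.9952
8 32 source 2.9971
9 36 load 2.9990
10 40 source 2.9994

Γ_L=1.000000, Γ_S=0.200000; launch V₁=3·100/250=1.200000
k=0 src: V=1.2000
k=1 load: inc=1.200000, refl=1.200000·1.000000=1.2000; V=0.000000+1.200000+1.200000=2.4000
k=2 src: inc=1.200000, refl=1.200000·0.200000=0.2400; V=1.200000+1.200000+0.240000=2.6400
k=3 load: inc=0.240000, refl=0.240000·1.000000=0.2400; V=2.400000+0.240000+0.240000=2.8800
k=4 src: inc=0.240000, refl=0.240000·0.200000=0.0480; V=2.640000+0.240000+0.048000=2.9280
k=5 load: inc=0.048000, refl=0.048000·1.000000=0.0480; V=2.880000+0.048000+0.048000=2.9760
k=6 src: inc=0.048000, refl=0.048000·0.200000=0.0096; V=2.928000+0.048000+0.009600=2.9856
k=7 load: inc=0.009600, refl=0.009600·1.000000=0.0096; V=2.976000+0.009600+0.009600=2.9952
k=8 src: inc=0.009600, refl=0.009600·0.200000=0.0019; V=2.985600+0.009600+0.001920=2.9971
k=9 load: inc=0.001920, refl=0.001920·1.000000=0.0019; V=2.995200+0.001920+0.001920=2.9990
k=10 src: inc=0.001920, refl=0.001920·0.200000=0.0004; V=2.997120+0.001920+0.000384=2.9994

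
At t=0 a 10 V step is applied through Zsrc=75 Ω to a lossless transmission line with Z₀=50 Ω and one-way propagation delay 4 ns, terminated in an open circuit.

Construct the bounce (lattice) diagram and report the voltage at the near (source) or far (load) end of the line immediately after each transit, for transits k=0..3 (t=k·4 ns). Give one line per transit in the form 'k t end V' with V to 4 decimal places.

Γ_L=1.000000, Γ_S=0.200000; launch V₁=10·50/125=4.000000
k=0 src: V=4.0000
k=1 load: inc=4.000000, refl=4.000000·1.000000=4.0000; V=0.000000+4.000000+4.000000=8.0000
k=2 src: inc=4.000000, refl=4.000000·0.200000=0.8000; V=4.000000+4.000000+0.800000=8.8000
k=3 load: inc=0.800000, refl=0.800000·1.000000=0.8000; V=8.000000+0.800000+0.800000=9.6000

0 0 source 4.0000
1 4 load 8.0000
2 8 source 8.8000
3 12 load 9.6000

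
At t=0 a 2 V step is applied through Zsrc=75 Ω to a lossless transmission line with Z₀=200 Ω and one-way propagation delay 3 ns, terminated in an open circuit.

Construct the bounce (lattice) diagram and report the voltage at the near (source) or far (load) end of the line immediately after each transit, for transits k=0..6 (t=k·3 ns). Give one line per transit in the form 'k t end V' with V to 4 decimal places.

0 0 source 1.4545
1 3 load 2.9091
2 6 source 2.2479
3 9 load 1.5868
4 12 source 1.8873
5 15 load 2.1878
6 18 source 2.0512

Γ_L=1.000000, Γ_S=-0.454545; launch V₁=2·200/275=1.454545
k=0 src: V=1.4545
k=1 load: inc=1.454545, refl=1.454545·1.000000=1.4545; V=0.000000+1.454545+1.454545=2.9091
k=2 src: inc=1.454545, refl=1.454545·-0.454545=-0.6612; V=1.454545+1.454545+-0.661157=2.2479
k=3 load: inc=-0.661157, refl=-0.661157·1.000000=-0.6612; V=2.909091+-0.661157+-0.661157=1.5868
k=4 src: inc=-0.661157, refl=-0.661157·-0.454545=0.3005; V=2.247934+-0.661157+0.300526=1.8873
k=5 load: inc=0.300526, refl=0.300526·1.000000=0.3005; V=1.586777+0.300526+0.300526=2.1878
k=6 src: inc=0.300526, refl=0.300526·-0.454545=-0.1366; V=1.887303+0.300526+-0.136603=2.0512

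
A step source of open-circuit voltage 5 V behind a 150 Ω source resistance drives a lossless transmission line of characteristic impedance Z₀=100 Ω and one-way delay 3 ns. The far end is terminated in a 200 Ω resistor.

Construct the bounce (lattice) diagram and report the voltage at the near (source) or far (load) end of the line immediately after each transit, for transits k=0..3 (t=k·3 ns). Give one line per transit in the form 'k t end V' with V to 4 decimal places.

Γ_L=0.333333, Γ_S=0.200000; launch V₁=5·100/250=2.000000
k=0 src: V=2.0000
k=1 load: inc=2.000000, refl=2.000000·0.333333=0.6667; V=0.000000+2.000000+0.666667=2.6667
k=2 src: inc=0.666667, refl=0.666667·0.200000=0.1333; V=2.000000+0.666667+0.133333=2.8000
k=3 load: inc=0.133333, refl=0.133333·0.333333=0.0444; V=2.666667+0.133333+0.044444=2.8444

0 0 source 2.0000
1 3 load 2.6667
2 6 source 2.8000
3 9 load 2.8444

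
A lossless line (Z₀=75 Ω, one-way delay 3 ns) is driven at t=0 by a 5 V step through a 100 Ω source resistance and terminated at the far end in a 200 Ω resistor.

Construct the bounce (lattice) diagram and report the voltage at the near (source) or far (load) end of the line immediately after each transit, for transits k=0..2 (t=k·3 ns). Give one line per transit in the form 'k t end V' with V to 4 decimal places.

Γ_L=0.454545, Γ_S=0.142857; launch V₁=5·75/175=2.142857
k=0 src: V=2.1429
k=1 load: inc=2.142857, refl=2.142857·0.454545=0.9740; V=0.000000+2.142857+0.974026=3.1169
k=2 src: inc=0.974026, refl=0.974026·0.142857=0.1391; V=2.142857+0.974026+0.139147=3.2560

0 0 source 2.1429
1 3 load 3.1169
2 6 source 3.2560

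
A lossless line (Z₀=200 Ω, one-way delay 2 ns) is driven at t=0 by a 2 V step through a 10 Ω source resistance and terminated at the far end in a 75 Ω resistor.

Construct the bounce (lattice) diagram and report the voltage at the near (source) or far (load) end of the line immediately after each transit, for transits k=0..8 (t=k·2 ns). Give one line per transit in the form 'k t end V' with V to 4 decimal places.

0 0 source 1.9048
1 2 load 1.0390
2 4 source 1.8223
3 6 load 1.4662
4 8 source 1.7884
5 10 load 1.6420
6 12 source 1.7744
7 14 load 1.7142
8 16 source 1.7687

Γ_L=-0.454545, Γ_S=-0.904762; launch V₁=2·200/210=1.904762
k=0 src: V=1.9048
k=1 load: inc=1.904762, refl=1.904762·-0.454545=-0.8658; V=0.000000+1.904762+-0.865801=1.0390
k=2 src: inc=-0.865801, refl=-0.865801·-0.904762=0.7833; V=1.904762+-0.865801+0.783344=1.8223
k=3 load: inc=0.783344, refl=0.783344·-0.454545=-0.3561; V=1.038961+0.783344+-0.356065=1.4662
k=4 src: inc=-0.356065, refl=-0.356065·-0.904762=0.3222; V=1.822305+-0.356065+0.322154=1.7884
k=5 load: inc=0.322154, refl=0.322154·-0.454545=-0.1464; V=1.466239+0.322154+-0.146434=1.6420
k=6 src: inc=-0.146434, refl=-0.146434·-0.904762=0.1325; V=1.788394+-0.146434+0.132488=1.7744
k=7 load: inc=0.132488, refl=0.132488·-0.454545=-0.0602; V=1.641960+0.132488+-0.060222=1.7142
k=8 src: inc=-0.060222, refl=-0.060222·-0.904762=0.0545; V=1.774448+-0.060222+0.054486=1.7687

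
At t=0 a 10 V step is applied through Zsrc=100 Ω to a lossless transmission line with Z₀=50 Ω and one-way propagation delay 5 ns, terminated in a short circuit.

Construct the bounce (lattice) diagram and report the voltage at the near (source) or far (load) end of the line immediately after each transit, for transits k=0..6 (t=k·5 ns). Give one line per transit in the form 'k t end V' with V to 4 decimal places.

Γ_L=-1.000000, Γ_S=0.333333; launch V₁=10·50/150=3.333333
k=0 src: V=3.3333
k=1 load: inc=3.333333, refl=3.333333·-1.000000=-3.3333; V=0.000000+3.333333+-3.333333=0.0000
k=2 src: inc=-3.333333, refl=-3.333333·0.333333=-1.1111; V=3.333333+-3.333333+-1.111111=-1.1111
k=3 load: inc=-1.111111, refl=-1.111111·-1.000000=1.1111; V=0.000000+-1.111111+1.111111=0.0000
k=4 src: inc=1.111111, refl=1.111111·0.333333=0.3704; V=-1.111111+1.111111+0.370370=0.3704
k=5 load: inc=0.370370, refl=0.370370·-1.000000=-0.3704; V=0.000000+0.370370+-0.370370=0.0000
k=6 src: inc=-0.370370, refl=-0.370370·0.333333=-0.1235; V=0.370370+-0.370370+-0.123457=-0.1235

0 0 source 3.3333
1 5 load 0.0000
2 10 source -1.1111
3 15 load 0.0000
4 20 source 0.3704
5 25 load 0.0000
6 30 source -0.1235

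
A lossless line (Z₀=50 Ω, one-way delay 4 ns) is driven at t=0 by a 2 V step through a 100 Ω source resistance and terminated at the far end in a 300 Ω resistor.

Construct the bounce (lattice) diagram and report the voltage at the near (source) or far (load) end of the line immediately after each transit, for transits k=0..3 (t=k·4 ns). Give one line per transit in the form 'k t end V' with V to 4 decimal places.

0 0 source 0.6667
1 4 load 1.1429
2 8 source 1.3016
3 12 load 1.4150

Γ_L=0.714286, Γ_S=0.333333; launch V₁=2·50/150=0.666667
k=0 src: V=0.6667
k=1 load: inc=0.666667, refl=0.666667·0.714286=0.4762; V=0.000000+0.666667+0.476190=1.1429
k=2 src: inc=0.476190, refl=0.476190·0.333333=0.1587; V=0.666667+0.476190+0.158730=1.3016
k=3 load: inc=0.158730, refl=0.158730·0.714286=0.1134; V=1.142857+0.158730+0.113379=1.4150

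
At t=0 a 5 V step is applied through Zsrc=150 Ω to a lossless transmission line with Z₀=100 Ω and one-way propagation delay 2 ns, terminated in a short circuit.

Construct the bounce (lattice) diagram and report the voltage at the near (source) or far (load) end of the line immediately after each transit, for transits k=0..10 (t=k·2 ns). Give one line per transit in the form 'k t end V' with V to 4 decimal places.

0 0 source 2.0000
1 2 load 0.0000
2 4 source -0.4000
3 6 load 0.0000
4 8 source 0.0800
5 10 load 0.0000
6 12 source -0.0160
7 14 load 0.0000
8 16 source 0.0032
9 18 load 0.0000
10 20 source -0.0006

Γ_L=-1.000000, Γ_S=0.200000; launch V₁=5·100/250=2.000000
k=0 src: V=2.0000
k=1 load: inc=2.000000, refl=2.000000·-1.000000=-2.0000; V=0.000000+2.000000+-2.000000=0.0000
k=2 src: inc=-2.000000, refl=-2.000000·0.200000=-0.4000; V=2.000000+-2.000000+-0.400000=-0.4000
k=3 load: inc=-0.400000, refl=-0.400000·-1.000000=0.4000; V=0.000000+-0.400000+0.400000=0.0000
k=4 src: inc=0.400000, refl=0.400000·0.200000=0.0800; V=-0.400000+0.400000+0.080000=0.0800
k=5 load: inc=0.080000, refl=0.080000·-1.000000=-0.0800; V=0.000000+0.080000+-0.080000=0.0000
k=6 src: inc=-0.080000, refl=-0.080000·0.200000=-0.0160; V=0.080000+-0.080000+-0.016000=-0.0160
k=7 load: inc=-0.016000, refl=-0.016000·-1.000000=0.0160; V=0.000000+-0.016000+0.016000=0.0000
k=8 src: inc=0.016000, refl=0.016000·0.200000=0.0032; V=-0.016000+0.016000+0.003200=0.0032
k=9 load: inc=0.003200, refl=0.003200·-1.000000=-0.0032; V=0.000000+0.003200+-0.003200=0.0000
k=10 src: inc=-0.003200, refl=-0.003200·0.200000=-0.0006; V=0.003200+-0.003200+-0.000640=-0.0006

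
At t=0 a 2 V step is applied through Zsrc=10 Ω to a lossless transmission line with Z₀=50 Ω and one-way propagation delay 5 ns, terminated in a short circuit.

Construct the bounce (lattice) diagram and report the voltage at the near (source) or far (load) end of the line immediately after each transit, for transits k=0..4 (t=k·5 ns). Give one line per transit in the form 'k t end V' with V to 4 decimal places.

0 0 source 1.6667
1 5 load 0.0000
2 10 source 1.1111
3 15 load 0.0000
4 20 source 0.7407

Γ_L=-1.000000, Γ_S=-0.666667; launch V₁=2·50/60=1.666667
k=0 src: V=1.6667
k=1 load: inc=1.666667, refl=1.666667·-1.000000=-1.6667; V=0.000000+1.666667+-1.666667=0.0000
k=2 src: inc=-1.666667, refl=-1.666667·-0.666667=1.1111; V=1.666667+-1.666667+1.111111=1.1111
k=3 load: inc=1.111111, refl=1.111111·-1.000000=-1.1111; V=0.000000+1.111111+-1.111111=0.0000
k=4 src: inc=-1.111111, refl=-1.111111·-0.666667=0.7407; V=1.111111+-1.111111+0.740741=0.7407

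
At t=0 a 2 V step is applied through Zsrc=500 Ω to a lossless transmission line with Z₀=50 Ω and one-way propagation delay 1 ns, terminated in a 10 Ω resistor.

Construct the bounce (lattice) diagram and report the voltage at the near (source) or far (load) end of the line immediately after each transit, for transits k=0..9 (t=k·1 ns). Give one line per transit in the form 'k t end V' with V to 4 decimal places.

Γ_L=-0.666667, Γ_S=0.818182; launch V₁=2·50/550=0.181818
k=0 src: V=0.1818
k=1 load: inc=0.181818, refl=0.181818·-0.666667=-0.1212; V=0.000000+0.181818+-0.121212=0.0606
k=2 src: inc=-0.121212, refl=-0.121212·0.818182=-0.0992; V=0.181818+-0.121212+-0.099174=-0.0386
k=3 load: inc=-0.099174, refl=-0.099174·-0.666667=0.0661; V=0.060606+-0.099174+0.066116=0.0275
k=4 src: inc=0.066116, refl=0.066116·0.818182=0.0541; V=-0.038567+0.066116+0.054095=0.0816
k=5 load: inc=0.054095, refl=0.054095·-0.666667=-0.0361; V=0.027548+0.054095+-0.036063=0.0456
k=6 src: inc=-0.036063, refl=-0.036063·0.818182=-0.0295; V=0.081643+-0.036063+-0.029506=0.0161
k=7 load: inc=-0.029506, refl=-0.029506·-0.666667=0.0197; V=0.045580+-0.029506+0.019671=0.0357
k=8 src: inc=0.019671, refl=0.019671·0.818182=0.0161; V=0.016074+0.019671+0.016094=0.0518
k=9 load: inc=0.016094, refl=0.016094·-0.666667=-0.0107; V=0.035744+0.016094+-0.010730=0.0411

0 0 source 0.1818
1 1 load 0.0606
2 2 source -0.0386
3 3 load 0.0275
4 4 source 0.0816
5 5 load 0.0456
6 6 source 0.0161
7 7 load 0.0357
8 8 source 0.0518
9 9 load 0.0411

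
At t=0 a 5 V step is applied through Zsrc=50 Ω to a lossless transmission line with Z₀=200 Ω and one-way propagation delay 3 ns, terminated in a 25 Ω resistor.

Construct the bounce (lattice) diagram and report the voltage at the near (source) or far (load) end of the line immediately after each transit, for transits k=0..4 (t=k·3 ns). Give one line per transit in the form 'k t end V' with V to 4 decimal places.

Γ_L=-0.777778, Γ_S=-0.600000; launch V₁=5·200/250=4.000000
k=0 src: V=4.0000
k=1 load: inc=4.000000, refl=4.000000·-0.777778=-3.1111; V=0.000000+4.000000+-3.111111=0.8889
k=2 src: inc=-3.111111, refl=-3.111111·-0.600000=1.8667; V=4.000000+-3.111111+1.866667=2.7556
k=3 load: inc=1.866667, refl=1.866667·-0.777778=-1.4519; V=0.888889+1.866667+-1.451852=1.3037
k=4 src: inc=-1.451852, refl=-1.451852·-0.600000=0.8711; V=2.755556+-1.451852+0.871111=2.1748

0 0 source 4.0000
1 3 load 0.8889
2 6 source 2.7556
3 9 load 1.3037
4 12 source 2.1748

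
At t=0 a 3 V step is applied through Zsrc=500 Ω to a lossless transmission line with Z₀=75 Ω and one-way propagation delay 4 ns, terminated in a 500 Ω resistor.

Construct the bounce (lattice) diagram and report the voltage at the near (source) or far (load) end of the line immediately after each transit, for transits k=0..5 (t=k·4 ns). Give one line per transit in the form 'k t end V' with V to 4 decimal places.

Γ_L=0.739130, Γ_S=0.739130; launch V₁=3·75/575=0.391304
k=0 src: V=0.3913
k=1 load: inc=0.391304, refl=0.391304·0.739130=0.2892; V=0.000000+0.391304+0.289225=0.6805
k=2 src: inc=0.289225, refl=0.289225·0.739130=0.2138; V=0.391304+0.289225+0.213775=0.8943
k=3 load: inc=0.213775, refl=0.213775·0.739130=0.1580; V=0.680529+0.213775+0.158008=1.0523
k=4 src: inc=0.158008, refl=0.158008·0.739130=0.1168; V=0.894304+0.158008+0.116788=1.1691
k=5 load: inc=0.116788, refl=0.116788·0.739130=0.0863; V=1.052312+0.116788+0.086322=1.2554

0 0 source 0.3913
1 4 load 0.6805
2 8 source 0.8943
3 12 load 1.0523
4 16 source 1.1691
5 20 load 1.2554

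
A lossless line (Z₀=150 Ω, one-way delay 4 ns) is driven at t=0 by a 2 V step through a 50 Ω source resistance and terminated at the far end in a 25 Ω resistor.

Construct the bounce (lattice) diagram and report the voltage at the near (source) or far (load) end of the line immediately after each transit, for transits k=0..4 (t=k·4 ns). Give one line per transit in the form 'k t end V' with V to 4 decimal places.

0 0 source 1.5000
1 4 load 0.4286
2 8 source 0.9643
3 12 load 0.5816
4 16 source 0.7730

Γ_L=-0.714286, Γ_S=-0.500000; launch V₁=2·150/200=1.500000
k=0 src: V=1.5000
k=1 load: inc=1.500000, refl=1.500000·-0.714286=-1.0714; V=0.000000+1.500000+-1.071429=0.4286
k=2 src: inc=-1.071429, refl=-1.071429·-0.500000=0.5357; V=1.500000+-1.071429+0.535714=0.9643
k=3 load: inc=0.535714, refl=0.535714·-0.714286=-0.3827; V=0.428571+0.535714+-0.382653=0.5816
k=4 src: inc=-0.382653, refl=-0.382653·-0.500000=0.1913; V=0.964286+-0.382653+0.191327=0.7730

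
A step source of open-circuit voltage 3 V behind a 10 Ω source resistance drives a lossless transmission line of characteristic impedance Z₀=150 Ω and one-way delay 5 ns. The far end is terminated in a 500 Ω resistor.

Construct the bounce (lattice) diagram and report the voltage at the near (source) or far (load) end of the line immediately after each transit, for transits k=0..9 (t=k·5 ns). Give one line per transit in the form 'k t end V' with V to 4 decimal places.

0 0 source 2.8125
1 5 load 4.3269
2 10 source 3.0018
3 15 load 2.2883
4 20 source 2.9126
5 25 load 3.2488
6 30 source 2.9546
7 35 load 2.7962
8 40 source 2.9348
9 45 load 3.0095

Γ_L=0.538462, Γ_S=-0.875000; launch V₁=3·150/160=2.812500
k=0 src: V=2.8125
k=1 load: inc=2.812500, refl=2.812500·0.538462=1.5144; V=0.000000+2.812500+1.514423=4.3269
k=2 src: inc=1.514423, refl=1.514423·-0.875000=-1.3251; V=2.812500+1.514423+-1.325120=3.0018
k=3 load: inc=-1.325120, refl=-1.325120·0.538462=-0.7135; V=4.326923+-1.325120+-0.713526=2.2883
k=4 src: inc=-0.713526, refl=-0.713526·-0.875000=0.6243; V=3.001803+-0.713526+0.624335=2.9126
k=5 load: inc=0.624335, refl=0.624335·0.538462=0.3362; V=2.288277+0.624335+0.336181=3.2488
k=6 src: inc=0.336181, refl=0.336181·-0.875000=-0.2942; V=2.912612+0.336181+-0.294158=2.9546
k=7 load: inc=-0.294158, refl=-0.294158·0.538462=-0.1584; V=3.248793+-0.294158+-0.158393=2.7962
k=8 src: inc=-0.158393, refl=-0.158393·-0.875000=0.1386; V=2.954635+-0.158393+0.138594=2.9348
k=9 load: inc=0.138594, refl=0.138594·0.538462=0.0746; V=2.796242+0.138594+0.074627=3.0095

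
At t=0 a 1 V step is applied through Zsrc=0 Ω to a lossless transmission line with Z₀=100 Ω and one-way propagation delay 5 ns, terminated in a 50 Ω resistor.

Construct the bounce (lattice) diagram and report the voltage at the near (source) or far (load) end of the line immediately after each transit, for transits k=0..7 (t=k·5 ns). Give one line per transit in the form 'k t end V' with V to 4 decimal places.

Γ_L=-0.333333, Γ_S=-1.000000; launch V₁=1·100/100=1.000000
k=0 src: V=1.0000
k=1 load: inc=1.000000, refl=1.000000·-0.333333=-0.3333; V=0.000000+1.000000+-0.333333=0.6667
k=2 src: inc=-0.333333, refl=-0.333333·-1.000000=0.3333; V=1.000000+-0.333333+0.333333=1.0000
k=3 load: inc=0.333333, refl=0.333333·-0.333333=-0.1111; V=0.666667+0.333333+-0.111111=0.8889
k=4 src: inc=-0.111111, refl=-0.111111·-1.000000=0.1111; V=1.000000+-0.111111+0.111111=1.0000
k=5 load: inc=0.111111, refl=0.111111·-0.333333=-0.0370; V=0.888889+0.111111+-0.037037=0.9630
k=6 src: inc=-0.037037, refl=-0.037037·-1.000000=0.0370; V=1.000000+-0.037037+0.037037=1.0000
k=7 load: inc=0.037037, refl=0.037037·-0.333333=-0.0123; V=0.962963+0.037037+-0.012346=0.9877

0 0 source 1.0000
1 5 load 0.6667
2 10 source 1.0000
3 15 load 0.8889
4 20 source 1.0000
5 25 load 0.9630
6 30 source 1.0000
7 35 load 0.9877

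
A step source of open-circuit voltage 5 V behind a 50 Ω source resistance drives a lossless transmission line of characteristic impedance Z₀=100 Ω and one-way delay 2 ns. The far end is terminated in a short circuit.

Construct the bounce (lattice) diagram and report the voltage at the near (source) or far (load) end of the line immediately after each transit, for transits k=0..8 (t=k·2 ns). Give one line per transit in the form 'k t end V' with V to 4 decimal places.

Γ_L=-1.000000, Γ_S=-0.333333; launch V₁=5·100/150=3.333333
k=0 src: V=3.3333
k=1 load: inc=3.333333, refl=3.333333·-1.000000=-3.3333; V=0.000000+3.333333+-3.333333=0.0000
k=2 src: inc=-3.333333, refl=-3.333333·-0.333333=1.1111; V=3.333333+-3.333333+1.111111=1.1111
k=3 load: inc=1.111111, refl=1.111111·-1.000000=-1.1111; V=0.000000+1.111111+-1.111111=0.0000
k=4 src: inc=-1.111111, refl=-1.111111·-0.333333=0.3704; V=1.111111+-1.111111+0.370370=0.3704
k=5 load: inc=0.370370, refl=0.370370·-1.000000=-0.3704; V=0.000000+0.370370+-0.370370=0.0000
k=6 src: inc=-0.370370, refl=-0.370370·-0.333333=0.1235; V=0.370370+-0.370370+0.123457=0.1235
k=7 load: inc=0.123457, refl=0.123457·-1.000000=-0.1235; V=0.000000+0.123457+-0.123457=0.0000
k=8 src: inc=-0.123457, refl=-0.123457·-0.333333=0.0412; V=0.123457+-0.123457+0.041152=0.0412

0 0 source 3.3333
1 2 load 0.0000
2 4 source 1.1111
3 6 load 0.0000
4 8 source 0.3704
5 10 load 0.0000
6 12 source 0.1235
7 14 load 0.0000
8 16 source 0.0412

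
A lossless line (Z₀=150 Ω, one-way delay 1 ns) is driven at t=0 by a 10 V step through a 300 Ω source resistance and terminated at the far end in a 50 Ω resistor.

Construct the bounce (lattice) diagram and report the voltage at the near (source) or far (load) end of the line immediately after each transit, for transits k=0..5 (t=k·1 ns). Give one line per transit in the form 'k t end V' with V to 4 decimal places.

Γ_L=-0.500000, Γ_S=0.333333; launch V₁=10·150/450=3.333333
k=0 src: V=3.3333
k=1 load: inc=3.333333, refl=3.333333·-0.500000=-1.6667; V=0.000000+3.333333+-1.666667=1.6667
k=2 src: inc=-1.666667, refl=-1.666667·0.333333=-0.5556; V=3.333333+-1.666667+-0.555556=1.1111
k=3 load: inc=-0.555556, refl=-0.555556·-0.500000=0.2778; V=1.666667+-0.555556+0.277778=1.3889
k=4 src: inc=0.277778, refl=0.277778·0.333333=0.0926; V=1.111111+0.277778+0.092593=1.4815
k=5 load: inc=0.092593, refl=0.092593·-0.500000=-0.0463; V=1.388889+0.092593+-0.046296=1.4352

0 0 source 3.3333
1 1 load 1.6667
2 2 source 1.1111
3 3 load 1.3889
4 4 source 1.4815
5 5 load 1.4352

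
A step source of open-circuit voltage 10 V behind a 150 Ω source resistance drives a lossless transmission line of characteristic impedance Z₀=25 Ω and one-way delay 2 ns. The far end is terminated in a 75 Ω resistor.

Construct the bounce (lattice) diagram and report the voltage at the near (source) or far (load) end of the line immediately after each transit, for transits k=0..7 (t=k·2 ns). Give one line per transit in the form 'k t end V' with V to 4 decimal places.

0 0 source 1.4286
1 2 load 2.1429
2 4 source 2.6531
3 6 load 2.9082
4 8 source 3.0904
5 10 load 3.1815
6 12 source 3.2466
7 14 load 3.2791

Γ_L=0.500000, Γ_S=0.714286; launch V₁=10·25/175=1.428571
k=0 src: V=1.4286
k=1 load: inc=1.428571, refl=1.428571·0.500000=0.7143; V=0.000000+1.428571+0.714286=2.1429
k=2 src: inc=0.714286, refl=0.714286·0.714286=0.5102; V=1.428571+0.714286+0.510204=2.6531
k=3 load: inc=0.510204, refl=0.510204·0.500000=0.2551; V=2.142857+0.510204+0.255102=2.9082
k=4 src: inc=0.255102, refl=0.255102·0.714286=0.1822; V=2.653061+0.255102+0.182216=3.0904
k=5 load: inc=0.182216, refl=0.182216·0.500000=0.0911; V=2.908163+0.182216+0.091108=3.1815
k=6 src: inc=0.091108, refl=0.091108·0.714286=0.0651; V=3.090379+0.091108+0.065077=3.2466
k=7 load: inc=0.065077, refl=0.065077·0.500000=0.0325; V=3.181487+0.065077+0.032539=3.2791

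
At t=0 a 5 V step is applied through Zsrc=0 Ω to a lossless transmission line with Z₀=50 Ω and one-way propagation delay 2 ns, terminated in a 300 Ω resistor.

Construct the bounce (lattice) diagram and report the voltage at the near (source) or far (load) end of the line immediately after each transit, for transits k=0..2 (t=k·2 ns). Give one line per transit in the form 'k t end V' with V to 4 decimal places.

Γ_L=0.714286, Γ_S=-1.000000; launch V₁=5·50/50=5.000000
k=0 src: V=5.0000
k=1 load: inc=5.000000, refl=5.000000·0.714286=3.5714; V=0.000000+5.000000+3.571429=8.5714
k=2 src: inc=3.571429, refl=3.571429·-1.000000=-3.5714; V=5.000000+3.571429+-3.571429=5.0000

0 0 source 5.0000
1 2 load 8.5714
2 4 source 5.0000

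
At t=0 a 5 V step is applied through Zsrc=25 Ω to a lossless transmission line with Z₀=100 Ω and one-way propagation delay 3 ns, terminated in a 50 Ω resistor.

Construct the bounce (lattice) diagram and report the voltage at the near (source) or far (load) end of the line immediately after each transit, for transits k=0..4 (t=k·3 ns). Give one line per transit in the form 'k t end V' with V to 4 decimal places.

Γ_L=-0.333333, Γ_S=-0.600000; launch V₁=5·100/125=4.000000
k=0 src: V=4.0000
k=1 load: inc=4.000000, refl=4.000000·-0.333333=-1.3333; V=0.000000+4.000000+-1.333333=2.6667
k=2 src: inc=-1.333333, refl=-1.333333·-0.600000=0.8000; V=4.000000+-1.333333+0.800000=3.4667
k=3 load: inc=0.800000, refl=0.800000·-0.333333=-0.2667; V=2.666667+0.800000+-0.266667=3.2000
k=4 src: inc=-0.266667, refl=-0.266667·-0.600000=0.1600; V=3.466667+-0.266667+0.160000=3.3600

0 0 source 4.0000
1 3 load 2.6667
2 6 source 3.4667
3 9 load 3.2000
4 12 source 3.3600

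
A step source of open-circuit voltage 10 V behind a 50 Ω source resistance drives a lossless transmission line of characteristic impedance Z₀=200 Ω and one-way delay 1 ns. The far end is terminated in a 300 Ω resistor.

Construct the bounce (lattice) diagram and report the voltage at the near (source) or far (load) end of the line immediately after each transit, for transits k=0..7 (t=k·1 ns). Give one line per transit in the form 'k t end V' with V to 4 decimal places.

0 0 source 8.0000
1 1 load 9.6000
2 2 source 8.6400
3 3 load 8.4480
4 4 source 8.5632
5 5 load 8.5862
6 6 source 8.5724
7 7 load 8.5697

Γ_L=0.200000, Γ_S=-0.600000; launch V₁=10·200/250=8.000000
k=0 src: V=8.0000
k=1 load: inc=8.000000, refl=8.000000·0.200000=1.6000; V=0.000000+8.000000+1.600000=9.6000
k=2 src: inc=1.600000, refl=1.600000·-0.600000=-0.9600; V=8.000000+1.600000+-0.960000=8.6400
k=3 load: inc=-0.960000, refl=-0.960000·0.200000=-0.1920; V=9.600000+-0.960000+-0.192000=8.4480
k=4 src: inc=-0.192000, refl=-0.192000·-0.600000=0.1152; V=8.640000+-0.192000+0.115200=8.5632
k=5 load: inc=0.115200, refl=0.115200·0.200000=0.0230; V=8.448000+0.115200+0.023040=8.5862
k=6 src: inc=0.023040, refl=0.023040·-0.600000=-0.0138; V=8.563200+0.023040+-0.013824=8.5724
k=7 load: inc=-0.013824, refl=-0.013824·0.200000=-0.0028; V=8.586240+-0.013824+-0.002765=8.5697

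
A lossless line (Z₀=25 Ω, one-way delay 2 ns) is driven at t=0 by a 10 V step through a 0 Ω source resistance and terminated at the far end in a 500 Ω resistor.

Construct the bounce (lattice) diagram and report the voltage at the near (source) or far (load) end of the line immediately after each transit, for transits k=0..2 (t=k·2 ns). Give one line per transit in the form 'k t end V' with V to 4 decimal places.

0 0 source 10.0000
1 2 load 19.0476
2 4 source 10.0000

Γ_L=0.904762, Γ_S=-1.000000; launch V₁=10·25/25=10.000000
k=0 src: V=10.0000
k=1 load: inc=10.000000, refl=10.000000·0.904762=9.0476; V=0.000000+10.000000+9.047619=19.0476
k=2 src: inc=9.047619, refl=9.047619·-1.000000=-9.0476; V=10.000000+9.047619+-9.047619=10.0000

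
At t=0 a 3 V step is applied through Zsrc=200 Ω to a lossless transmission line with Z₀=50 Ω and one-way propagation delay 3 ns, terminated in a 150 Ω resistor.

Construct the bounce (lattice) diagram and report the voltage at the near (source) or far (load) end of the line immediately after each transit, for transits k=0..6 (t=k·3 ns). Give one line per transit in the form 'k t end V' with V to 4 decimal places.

Γ_L=0.500000, Γ_S=0.600000; launch V₁=3·50/250=0.600000
k=0 src: V=0.6000
k=1 load: inc=0.600000, refl=0.600000·0.500000=0.3000; V=0.000000+0.600000+0.300000=0.9000
k=2 src: inc=0.300000, refl=0.300000·0.600000=0.1800; V=0.600000+0.300000+0.180000=1.0800
k=3 load: inc=0.180000, refl=0.180000·0.500000=0.0900; V=0.900000+0.180000+0.090000=1.1700
k=4 src: inc=0.090000, refl=0.090000·0.600000=0.0540; V=1.080000+0.090000+0.054000=1.2240
k=5 load: inc=0.054000, refl=0.054000·0.500000=0.0270; V=1.170000+0.054000+0.027000=1.2510
k=6 src: inc=0.027000, refl=0.027000·0.600000=0.0162; V=1.224000+0.027000+0.016200=1.2672

0 0 source 0.6000
1 3 load 0.9000
2 6 source 1.0800
3 9 load 1.1700
4 12 source 1.2240
5 15 load 1.2510
6 18 source 1.2672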